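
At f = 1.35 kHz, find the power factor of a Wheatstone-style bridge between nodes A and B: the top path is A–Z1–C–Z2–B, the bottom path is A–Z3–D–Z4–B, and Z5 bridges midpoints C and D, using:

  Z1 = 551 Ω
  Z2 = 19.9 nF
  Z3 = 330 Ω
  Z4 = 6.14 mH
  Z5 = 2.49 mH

Step 1 — Angular frequency: ω = 2π·f = 2π·1350 = 8482 rad/s.
Step 2 — Component impedances:
  Z1: Z = R = 551 Ω
  Z2: Z = 1/(jωC) = -j/(ω·C) = 0 - j5924 Ω
  Z3: Z = R = 330 Ω
  Z4: Z = jωL = j·8482·0.00614 = 0 + j52.08 Ω
  Z5: Z = jωL = j·8482·0.00249 = 0 + j21.12 Ω
Step 3 — Bridge requires nodal analysis (the Z5 bridge couples midpoints C and D, so the two paths cannot be reduced to a simple series/parallel combination). Setting node B to ground and injecting 1 A at node A, the 3-node admittance system at A, C, D solves to V_A = Z_AB = 206.5 + j55.66 Ω = 213.8∠15.1° Ω.
Step 4 — Power factor: PF = cos(φ) = Re(Z)/|Z| = 206.47/213.84 = 0.9655.
Step 5 — Type: Im(Z) = 55.66 ⇒ lagging (phase φ = 15.1°).

PF = 0.9655 (lagging, φ = 15.1°)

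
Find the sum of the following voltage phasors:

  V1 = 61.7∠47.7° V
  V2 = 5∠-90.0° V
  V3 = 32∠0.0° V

Step 1 — Convert each phasor to rectangular form:
  V1 = 61.7·(cos(47.7°) + j·sin(47.7°)) = 41.52 + j45.64 V
  V2 = 5·(cos(-90.0°) + j·sin(-90.0°)) = 0 - j5 V
  V3 = 32·(cos(0.0°) + j·sin(0.0°)) = 32 V
Step 2 — Sum components: V_total = 73.52 + j40.64 V.
Step 3 — Convert to polar: |V_total| = 84.01 V, ∠V_total = 28.9°.

V_total = 84.01∠28.9° V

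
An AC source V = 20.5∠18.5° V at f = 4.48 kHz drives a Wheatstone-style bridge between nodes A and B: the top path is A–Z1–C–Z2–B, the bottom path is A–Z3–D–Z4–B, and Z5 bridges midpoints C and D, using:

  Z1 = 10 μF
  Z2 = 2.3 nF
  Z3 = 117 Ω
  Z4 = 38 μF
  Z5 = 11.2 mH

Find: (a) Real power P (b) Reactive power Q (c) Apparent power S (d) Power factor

Step 1 — Angular frequency: ω = 2π·f = 2π·4480 = 2.815e+04 rad/s.
Step 2 — Component impedances:
  Z1: Z = 1/(jωC) = -j/(ω·C) = 0 - j3.553 Ω
  Z2: Z = 1/(jωC) = -j/(ω·C) = 0 - j1.545e+04 Ω
  Z3: Z = R = 117 Ω
  Z4: Z = 1/(jωC) = -j/(ω·C) = 0 - j0.9349 Ω
  Z5: Z = jωL = j·2.815e+04·0.0112 = 0 + j315.3 Ω
Step 3 — Bridge requires nodal analysis (the Z5 bridge couples midpoints C and D, so the two paths cannot be reduced to a simple series/parallel combination). Setting node B to ground and injecting 1 A at node A, the 3-node admittance system at A, C, D solves to V_A = Z_AB = 103.1 + j36.95 Ω = 109.5∠19.7° Ω.
Step 4 — Source phasor: V = 20.5∠18.5° V = 19.44 + j6.505 V.
Step 5 — Current: I = V / Z = 0.1872 - j0.004 A = 0.1872∠-1.2° A.
Step 6 — Complex power: S = V·I* = 3.613 + j1.295 VA.
Step 7 — Real power: P = Re(S) = 3.613 W.
Step 8 — Reactive power: Q = Im(S) = 1.295 VAR.
Step 9 — Apparent power: |S| = 3.838 VA.
Step 10 — Power factor: PF = P/|S| = 0.9413 (lagging).

(a) P = 3.613 W  (b) Q = 1.295 VAR  (c) S = 3.838 VA  (d) PF = 0.9413 (lagging)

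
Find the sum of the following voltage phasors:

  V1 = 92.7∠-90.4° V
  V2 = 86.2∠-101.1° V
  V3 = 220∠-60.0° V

Step 1 — Convert each phasor to rectangular form:
  V1 = 92.7·(cos(-90.4°) + j·sin(-90.4°)) = -0.6472 - j92.7 V
  V2 = 86.2·(cos(-101.1°) + j·sin(-101.1°)) = -16.6 - j84.59 V
  V3 = 220·(cos(-60.0°) + j·sin(-60.0°)) = 110 - j190.5 V
Step 2 — Sum components: V_total = 92.76 - j367.8 V.
Step 3 — Convert to polar: |V_total| = 379.3 V, ∠V_total = -75.8°.

V_total = 379.3∠-75.8° V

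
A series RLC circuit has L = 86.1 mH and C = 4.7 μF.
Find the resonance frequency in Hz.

Step 1 — Resonance condition Im(Z)=0 gives ω₀ = 1/√(LC).
Step 2 — ω₀ = 1/√(0.0861·4.7e-06) = 1572 rad/s.
Step 3 — f₀ = ω₀/(2π) = 250.2 Hz.

f₀ = 250.2 Hz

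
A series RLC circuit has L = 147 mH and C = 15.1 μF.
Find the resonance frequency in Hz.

Step 1 — Resonance condition Im(Z)=0 gives ω₀ = 1/√(LC).
Step 2 — ω₀ = 1/√(0.147·1.51e-05) = 671.2 rad/s.
Step 3 — f₀ = ω₀/(2π) = 106.8 Hz.

f₀ = 106.8 Hz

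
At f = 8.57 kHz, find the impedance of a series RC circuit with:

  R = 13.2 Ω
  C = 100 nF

Step 1 — Angular frequency: ω = 2π·f = 2π·8570 = 5.385e+04 rad/s.
Step 2 — Component impedances:
  R: Z = R = 13.2 Ω
  C: Z = 1/(jωC) = -j/(ω·C) = 0 - j185.7 Ω
Step 3 — Series combination: Z_total = R + C = 13.2 - j185.7 Ω = 186.2∠-85.9° Ω.

Z = 13.2 - j185.7 Ω = 186.2∠-85.9° Ω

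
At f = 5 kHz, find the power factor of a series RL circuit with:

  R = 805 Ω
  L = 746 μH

Step 1 — Angular frequency: ω = 2π·f = 2π·5000 = 3.142e+04 rad/s.
Step 2 — Component impedances:
  R: Z = R = 805 Ω
  L: Z = jωL = j·3.142e+04·0.000746 = 0 + j23.44 Ω
Step 3 — Series combination: Z_total = R + L = 805 + j23.44 Ω = 805.3∠1.7° Ω.
Step 4 — Power factor: PF = cos(φ) = Re(Z)/|Z| = 805/805.3 = 0.9996.
Step 5 — Type: Im(Z) = 23.44 ⇒ lagging (phase φ = 1.7°).

PF = 0.9996 (lagging, φ = 1.7°)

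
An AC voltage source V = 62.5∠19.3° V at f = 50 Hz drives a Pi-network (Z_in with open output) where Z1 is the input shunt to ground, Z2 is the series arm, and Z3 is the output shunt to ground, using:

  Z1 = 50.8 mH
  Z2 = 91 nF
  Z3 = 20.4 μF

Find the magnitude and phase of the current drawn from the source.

Step 1 — Angular frequency: ω = 2π·f = 2π·50 = 314.2 rad/s.
Step 2 — Component impedances:
  Z1: Z = jωL = j·314.2·0.0508 = 0 + j15.96 Ω
  Z2: Z = 1/(jωC) = -j/(ω·C) = 0 - j3.498e+04 Ω
  Z3: Z = 1/(jωC) = -j/(ω·C) = 0 - j156 Ω
Step 3 — With open output, the series arm Z2 and the output shunt Z3 appear in series to ground: Z2 + Z3 = 0 - j3.514e+04 Ω.
Step 4 — Parallel with input shunt Z1: Z_in = Z1 || (Z2 + Z3) = 0 + j15.97 Ω = 15.97∠90.0° Ω.
Step 5 — Source phasor: V = 62.5∠19.3° V = 58.99 + j20.66 V.
Step 6 — Ohm's law: I = V / Z_total = (58.99 + j20.66) / (0 + j15.97) = 1.294 - j3.694 A.
Step 7 — Convert to polar: |I| = 3.914 A, ∠I = -70.7°.

I = 3.914∠-70.7° A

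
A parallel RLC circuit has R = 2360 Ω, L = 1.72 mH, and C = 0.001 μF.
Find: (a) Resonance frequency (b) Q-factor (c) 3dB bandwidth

Step 1 — Resonance: ω₀ = 1/√(LC) = 1/√(0.00172·1e-09) = 7.625e+05 rad/s.
Step 2 — f₀ = ω₀/(2π) = 1.214e+05 Hz.
Step 3 — Parallel Q: Q = R/(ω₀L) = 2360/(7.625e+05·0.00172) = 1.799.
Step 4 — Bandwidth: Δω = ω₀/Q = 4.237e+05 rad/s; BW = Δω/(2π) = 6.744e+04 Hz.

(a) f₀ = 1.214e+05 Hz  (b) Q = 1.799  (c) BW = 6.744e+04 Hz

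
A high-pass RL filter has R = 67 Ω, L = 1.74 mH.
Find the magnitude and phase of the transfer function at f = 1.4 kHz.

Step 1 — Angular frequency: ω = 2π·1400 = 8796 rad/s.
Step 2 — Transfer function: H(jω) = jωL/(R + jωL).
Step 3 — Numerator jωL = j·15.31; denominator R + jωL = 67 + j15.31.
Step 4 — H = 0.0496 + j0.2171.
Step 5 — Magnitude: |H| = 0.2227 (-13.0 dB); phase: φ = 77.1°.

|H| = 0.2227 (-13.0 dB), φ = 77.1°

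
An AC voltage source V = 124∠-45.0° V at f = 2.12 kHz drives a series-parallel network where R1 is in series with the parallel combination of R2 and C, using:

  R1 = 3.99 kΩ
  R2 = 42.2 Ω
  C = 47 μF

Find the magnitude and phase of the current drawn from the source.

Step 1 — Angular frequency: ω = 2π·f = 2π·2120 = 1.332e+04 rad/s.
Step 2 — Component impedances:
  R1: Z = R = 3990 Ω
  R2: Z = R = 42.2 Ω
  C: Z = 1/(jωC) = -j/(ω·C) = 0 - j1.597 Ω
Step 3 — Parallel branch: R2 || C = 1/(1/R2 + 1/C) = 0.06037 - j1.595 Ω.
Step 4 — Series with R1: Z_total = R1 + (R2 || C) = 3990 - j1.595 Ω = 3990∠-0.0° Ω.
Step 5 — Source phasor: V = 124∠-45.0° V = 87.68 - j87.68 V.
Step 6 — Ohm's law: I = V / Z_total = (87.68 - j87.68) / (3990 - j1.595) = 0.02198 - j0.02197 A.
Step 7 — Convert to polar: |I| = 0.03108 A, ∠I = -45.0°.

I = 0.03108∠-45.0° A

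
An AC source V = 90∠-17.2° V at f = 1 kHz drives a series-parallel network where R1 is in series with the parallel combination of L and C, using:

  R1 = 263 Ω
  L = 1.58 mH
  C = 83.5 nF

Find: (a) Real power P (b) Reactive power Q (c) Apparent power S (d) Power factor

Step 1 — Angular frequency: ω = 2π·f = 2π·1000 = 6283 rad/s.
Step 2 — Component impedances:
  R1: Z = R = 263 Ω
  L: Z = jωL = j·6283·0.00158 = 0 + j9.927 Ω
  C: Z = 1/(jωC) = -j/(ω·C) = 0 - j1906 Ω
Step 3 — Parallel branch: L || C = 1/(1/L + 1/C) = 0 + j9.979 Ω.
Step 4 — Series with R1: Z_total = R1 + (L || C) = 263 + j9.979 Ω = 263.2∠2.2° Ω.
Step 5 — Source phasor: V = 90∠-17.2° V = 85.98 - j26.61 V.
Step 6 — Current: I = V / Z = 0.3226 - j0.1134 A = 0.342∠-19.4° A.
Step 7 — Complex power: S = V·I* = 30.75 + j1.167 VA.
Step 8 — Real power: P = Re(S) = 30.75 W.
Step 9 — Reactive power: Q = Im(S) = 1.167 VAR.
Step 10 — Apparent power: |S| = 30.78 VA.
Step 11 — Power factor: PF = P/|S| = 0.9993 (lagging).

(a) P = 30.75 W  (b) Q = 1.167 VAR  (c) S = 30.78 VA  (d) PF = 0.9993 (lagging)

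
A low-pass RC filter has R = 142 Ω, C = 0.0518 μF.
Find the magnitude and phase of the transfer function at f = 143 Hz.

Step 1 — Angular frequency: ω = 2π·143 = 898.5 rad/s.
Step 2 — Transfer function: H(jω) = 1/(1 + jωRC).
Step 3 — Denominator: 1 + jωRC = 1 + j·898.5·142·5.18e-08 = 1 + j0.006609.
Step 4 — H = 1 - j0.006609.
Step 5 — Magnitude: |H| = 1 (-0.0 dB); phase: φ = -0.4°.

|H| = 1 (-0.0 dB), φ = -0.4°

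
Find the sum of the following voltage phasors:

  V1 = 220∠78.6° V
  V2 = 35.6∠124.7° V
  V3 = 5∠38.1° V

Step 1 — Convert each phasor to rectangular form:
  V1 = 220·(cos(78.6°) + j·sin(78.6°)) = 43.48 + j215.7 V
  V2 = 35.6·(cos(124.7°) + j·sin(124.7°)) = -20.27 + j29.27 V
  V3 = 5·(cos(38.1°) + j·sin(38.1°)) = 3.935 + j3.085 V
Step 2 — Sum components: V_total = 27.15 + j248 V.
Step 3 — Convert to polar: |V_total| = 249.5 V, ∠V_total = 83.8°.

V_total = 249.5∠83.8° V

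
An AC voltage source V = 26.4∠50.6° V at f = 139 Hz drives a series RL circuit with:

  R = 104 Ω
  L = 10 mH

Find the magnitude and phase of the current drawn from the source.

Step 1 — Angular frequency: ω = 2π·f = 2π·139 = 873.4 rad/s.
Step 2 — Component impedances:
  R: Z = R = 104 Ω
  L: Z = jωL = j·873.4·0.01 = 0 + j8.734 Ω
Step 3 — Series combination: Z_total = R + L = 104 + j8.734 Ω = 104.4∠4.8° Ω.
Step 4 — Source phasor: V = 26.4∠50.6° V = 16.76 + j20.4 V.
Step 5 — Ohm's law: I = V / Z_total = (16.76 + j20.4) / (104 + j8.734) = 0.1764 + j0.1813 A.
Step 6 — Convert to polar: |I| = 0.253 A, ∠I = 45.8°.

I = 0.253∠45.8° A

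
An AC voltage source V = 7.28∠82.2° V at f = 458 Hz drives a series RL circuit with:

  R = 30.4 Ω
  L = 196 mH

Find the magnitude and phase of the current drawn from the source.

Step 1 — Angular frequency: ω = 2π·f = 2π·458 = 2878 rad/s.
Step 2 — Component impedances:
  R: Z = R = 30.4 Ω
  L: Z = jωL = j·2878·0.196 = 0 + j564 Ω
Step 3 — Series combination: Z_total = R + L = 30.4 + j564 Ω = 564.8∠86.9° Ω.
Step 4 — Source phasor: V = 7.28∠82.2° V = 0.988 + j7.213 V.
Step 5 — Ohm's law: I = V / Z_total = (0.988 + j7.213) / (30.4 + j564) = 0.01284 - j0.001059 A.
Step 6 — Convert to polar: |I| = 0.01289 A, ∠I = -4.7°.

I = 0.01289∠-4.7° A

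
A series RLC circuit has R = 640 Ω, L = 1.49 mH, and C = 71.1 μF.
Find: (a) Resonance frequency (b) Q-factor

Step 1 — Resonance condition Im(Z)=0 gives ω₀ = 1/√(LC).
Step 2 — ω₀ = 1/√(0.00149·7.11e-05) = 3072 rad/s.
Step 3 — f₀ = ω₀/(2π) = 489 Hz.
Step 4 — Series Q: Q = ω₀L/R = 3072·0.00149/640 = 0.007153.

(a) f₀ = 489 Hz  (b) Q = 0.007153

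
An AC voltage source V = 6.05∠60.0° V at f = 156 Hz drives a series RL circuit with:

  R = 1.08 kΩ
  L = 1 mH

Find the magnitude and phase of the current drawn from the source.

Step 1 — Angular frequency: ω = 2π·f = 2π·156 = 980.2 rad/s.
Step 2 — Component impedances:
  R: Z = R = 1080 Ω
  L: Z = jωL = j·980.2·0.001 = 0 + j0.9802 Ω
Step 3 — Series combination: Z_total = R + L = 1080 + j0.9802 Ω = 1080∠0.1° Ω.
Step 4 — Source phasor: V = 6.05∠60.0° V = 3.025 + j5.239 V.
Step 5 — Ohm's law: I = V / Z_total = (3.025 + j5.239) / (1080 + j0.9802) = 0.002805 + j0.004849 A.
Step 6 — Convert to polar: |I| = 0.005602 A, ∠I = 59.9°.

I = 0.005602∠59.9° A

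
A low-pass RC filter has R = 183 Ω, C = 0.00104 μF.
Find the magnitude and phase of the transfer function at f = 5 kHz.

Step 1 — Angular frequency: ω = 2π·5000 = 3.142e+04 rad/s.
Step 2 — Transfer function: H(jω) = 1/(1 + jωRC).
Step 3 — Denominator: 1 + jωRC = 1 + j·3.142e+04·183·1.04e-09 = 1 + j0.005979.
Step 4 — H = 1 - j0.005979.
Step 5 — Magnitude: |H| = 1 (-0.0 dB); phase: φ = -0.3°.

|H| = 1 (-0.0 dB), φ = -0.3°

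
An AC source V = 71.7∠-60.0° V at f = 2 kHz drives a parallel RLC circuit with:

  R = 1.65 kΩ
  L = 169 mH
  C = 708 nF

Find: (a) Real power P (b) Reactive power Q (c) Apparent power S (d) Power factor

Step 1 — Angular frequency: ω = 2π·f = 2π·2000 = 1.257e+04 rad/s.
Step 2 — Component impedances:
  R: Z = R = 1650 Ω
  L: Z = jωL = j·1.257e+04·0.169 = 0 + j2124 Ω
  C: Z = 1/(jωC) = -j/(ω·C) = 0 - j112.4 Ω
Step 3 — Parallel combination: 1/Z_total = 1/R + 1/L + 1/C; Z_total = 8.492 - j118.1 Ω = 118.4∠-85.9° Ω.
Step 4 — Source phasor: V = 71.7∠-60.0° V = 35.85 - j62.09 V.
Step 5 — Current: I = V / Z = 0.5449 + j0.2644 A = 0.6057∠25.9° A.
Step 6 — Complex power: S = V·I* = 3.116 - j43.32 VA.
Step 7 — Real power: P = Re(S) = 3.116 W.
Step 8 — Reactive power: Q = Im(S) = -43.32 VAR.
Step 9 — Apparent power: |S| = 43.43 VA.
Step 10 — Power factor: PF = P/|S| = 0.07174 (leading).

(a) P = 3.116 W  (b) Q = -43.32 VAR  (c) S = 43.43 VA  (d) PF = 0.07174 (leading)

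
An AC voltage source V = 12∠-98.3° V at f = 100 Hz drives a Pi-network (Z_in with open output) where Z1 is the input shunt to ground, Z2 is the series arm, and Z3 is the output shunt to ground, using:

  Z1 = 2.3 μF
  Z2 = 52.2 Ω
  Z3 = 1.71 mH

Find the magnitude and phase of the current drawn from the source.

Step 1 — Angular frequency: ω = 2π·f = 2π·100 = 628.3 rad/s.
Step 2 — Component impedances:
  Z1: Z = 1/(jωC) = -j/(ω·C) = 0 - j692 Ω
  Z2: Z = R = 52.2 Ω
  Z3: Z = jωL = j·628.3·0.00171 = 0 + j1.074 Ω
Step 3 — With open output, the series arm Z2 and the output shunt Z3 appear in series to ground: Z2 + Z3 = 52.2 + j1.074 Ω.
Step 4 — Parallel with input shunt Z1: Z_in = Z1 || (Z2 + Z3) = 52.07 - j2.858 Ω = 52.14∠-3.1° Ω.
Step 5 — Source phasor: V = 12∠-98.3° V = -1.732 - j11.87 V.
Step 6 — Ohm's law: I = V / Z_total = (-1.732 - j11.87) / (52.07 - j2.858) = -0.02069 - j0.2292 A.
Step 7 — Convert to polar: |I| = 0.2301 A, ∠I = -95.2°.

I = 0.2301∠-95.2° A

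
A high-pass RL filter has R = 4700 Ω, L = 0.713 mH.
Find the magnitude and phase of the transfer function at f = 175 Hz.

Step 1 — Angular frequency: ω = 2π·175 = 1100 rad/s.
Step 2 — Transfer function: H(jω) = jωL/(R + jωL).
Step 3 — Numerator jωL = j·0.784; denominator R + jωL = 4700 + j0.784.
Step 4 — H = 2.782e-08 + j0.0001668.
Step 5 — Magnitude: |H| = 0.0001668 (-75.6 dB); phase: φ = 90.0°.

|H| = 0.0001668 (-75.6 dB), φ = 90.0°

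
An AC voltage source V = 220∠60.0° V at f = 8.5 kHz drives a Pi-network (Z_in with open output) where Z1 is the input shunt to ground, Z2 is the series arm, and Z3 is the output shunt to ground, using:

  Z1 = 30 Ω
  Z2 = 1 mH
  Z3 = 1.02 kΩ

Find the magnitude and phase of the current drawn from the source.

Step 1 — Angular frequency: ω = 2π·f = 2π·8500 = 5.341e+04 rad/s.
Step 2 — Component impedances:
  Z1: Z = R = 30 Ω
  Z2: Z = jωL = j·5.341e+04·0.001 = 0 + j53.41 Ω
  Z3: Z = R = 1020 Ω
Step 3 — With open output, the series arm Z2 and the output shunt Z3 appear in series to ground: Z2 + Z3 = 1020 + j53.41 Ω.
Step 4 — Parallel with input shunt Z1: Z_in = Z1 || (Z2 + Z3) = 29.15 + j0.04349 Ω = 29.15∠0.1° Ω.
Step 5 — Source phasor: V = 220∠60.0° V = 110 + j190.5 V.
Step 6 — Ohm's law: I = V / Z_total = (110 + j190.5) / (29.15 + j0.04349) = 3.784 + j6.532 A.
Step 7 — Convert to polar: |I| = 7.548 A, ∠I = 59.9°.

I = 7.548∠59.9° A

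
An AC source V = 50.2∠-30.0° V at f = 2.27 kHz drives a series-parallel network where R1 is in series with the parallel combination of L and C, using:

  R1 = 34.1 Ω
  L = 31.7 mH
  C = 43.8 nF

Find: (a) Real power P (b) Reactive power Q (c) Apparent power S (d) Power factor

Step 1 — Angular frequency: ω = 2π·f = 2π·2270 = 1.426e+04 rad/s.
Step 2 — Component impedances:
  R1: Z = R = 34.1 Ω
  L: Z = jωL = j·1.426e+04·0.0317 = 0 + j452.1 Ω
  C: Z = 1/(jωC) = -j/(ω·C) = 0 - j1601 Ω
Step 3 — Parallel branch: L || C = 1/(1/L + 1/C) = 0 + j630.1 Ω.
Step 4 — Series with R1: Z_total = R1 + (L || C) = 34.1 + j630.1 Ω = 631∠86.9° Ω.
Step 5 — Source phasor: V = 50.2∠-30.0° V = 43.47 - j25.1 V.
Step 6 — Current: I = V / Z = -0.036 - j0.07094 A = 0.07955∠-116.9° A.
Step 7 — Complex power: S = V·I* = 0.2158 + j3.988 VA.
Step 8 — Real power: P = Re(S) = 0.2158 W.
Step 9 — Reactive power: Q = Im(S) = 3.988 VAR.
Step 10 — Apparent power: |S| = 3.994 VA.
Step 11 — Power factor: PF = P/|S| = 0.05404 (lagging).

(a) P = 0.2158 W  (b) Q = 3.988 VAR  (c) S = 3.994 VA  (d) PF = 0.05404 (lagging)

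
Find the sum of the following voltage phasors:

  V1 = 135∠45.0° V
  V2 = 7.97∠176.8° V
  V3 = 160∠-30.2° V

Step 1 — Convert each phasor to rectangular form:
  V1 = 135·(cos(45.0°) + j·sin(45.0°)) = 95.46 + j95.46 V
  V2 = 7.97·(cos(176.8°) + j·sin(176.8°)) = -7.958 + j0.4449 V
  V3 = 160·(cos(-30.2°) + j·sin(-30.2°)) = 138.3 - j80.48 V
Step 2 — Sum components: V_total = 225.8 + j15.42 V.
Step 3 — Convert to polar: |V_total| = 226.3 V, ∠V_total = 3.9°.

V_total = 226.3∠3.9° V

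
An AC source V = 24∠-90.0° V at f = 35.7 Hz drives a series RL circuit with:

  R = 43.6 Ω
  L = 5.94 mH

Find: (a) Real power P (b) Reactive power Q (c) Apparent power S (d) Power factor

Step 1 — Angular frequency: ω = 2π·f = 2π·35.7 = 224.3 rad/s.
Step 2 — Component impedances:
  R: Z = R = 43.6 Ω
  L: Z = jωL = j·224.3·0.00594 = 0 + j1.332 Ω
Step 3 — Series combination: Z_total = R + L = 43.6 + j1.332 Ω = 43.62∠1.8° Ω.
Step 4 — Source phasor: V = 24∠-90.0° V = 0 - j24 V.
Step 5 — Current: I = V / Z = -0.01681 - j0.5499 A = 0.5502∠-91.8° A.
Step 6 — Complex power: S = V·I* = 13.2 + j0.4033 VA.
Step 7 — Real power: P = Re(S) = 13.2 W.
Step 8 — Reactive power: Q = Im(S) = 0.4033 VAR.
Step 9 — Apparent power: |S| = 13.2 VA.
Step 10 — Power factor: PF = P/|S| = 0.9995 (lagging).

(a) P = 13.2 W  (b) Q = 0.4033 VAR  (c) S = 13.2 VA  (d) PF = 0.9995 (lagging)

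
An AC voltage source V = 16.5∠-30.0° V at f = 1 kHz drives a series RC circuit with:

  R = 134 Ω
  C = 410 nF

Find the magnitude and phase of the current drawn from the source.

Step 1 — Angular frequency: ω = 2π·f = 2π·1000 = 6283 rad/s.
Step 2 — Component impedances:
  R: Z = R = 134 Ω
  C: Z = 1/(jωC) = -j/(ω·C) = 0 - j388.2 Ω
Step 3 — Series combination: Z_total = R + C = 134 - j388.2 Ω = 410.7∠-71.0° Ω.
Step 4 — Source phasor: V = 16.5∠-30.0° V = 14.29 - j8.25 V.
Step 5 — Ohm's law: I = V / Z_total = (14.29 - j8.25) / (134 - j388.2) = 0.03034 + j0.02634 A.
Step 6 — Convert to polar: |I| = 0.04018 A, ∠I = 41.0°.

I = 0.04018∠41.0° A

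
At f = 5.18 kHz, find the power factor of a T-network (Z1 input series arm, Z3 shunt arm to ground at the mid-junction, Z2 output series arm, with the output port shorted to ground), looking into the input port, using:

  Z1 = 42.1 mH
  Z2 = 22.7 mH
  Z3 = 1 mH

Step 1 — Angular frequency: ω = 2π·f = 2π·5180 = 3.255e+04 rad/s.
Step 2 — Component impedances:
  Z1: Z = jωL = j·3.255e+04·0.0421 = 0 + j1370 Ω
  Z2: Z = jωL = j·3.255e+04·0.0227 = 0 + j738.8 Ω
  Z3: Z = jωL = j·3.255e+04·0.001 = 0 + j32.55 Ω
Step 3 — With the output port shorted to ground, the output series arm Z2 runs from the junction to ground; the shunt arm Z3 also runs from the junction to ground. They appear in parallel: Z3 || Z2 = 0 + j31.17 Ω.
Step 4 — Series with input arm Z1: Z_in = Z1 + (Z3 || Z2) = 0 + j1401 Ω = 1401∠90.0° Ω.
Step 5 — Power factor: PF = cos(φ) = Re(Z)/|Z| = 0/1401 = 0.
Step 6 — Type: Im(Z) = 1401 ⇒ lagging (phase φ = 90.0°).

PF = 0 (lagging, φ = 90.0°)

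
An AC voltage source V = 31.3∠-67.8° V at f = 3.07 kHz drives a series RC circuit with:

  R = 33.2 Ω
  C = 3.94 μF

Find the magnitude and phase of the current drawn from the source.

Step 1 — Angular frequency: ω = 2π·f = 2π·3070 = 1.929e+04 rad/s.
Step 2 — Component impedances:
  R: Z = R = 33.2 Ω
  C: Z = 1/(jωC) = -j/(ω·C) = 0 - j13.16 Ω
Step 3 — Series combination: Z_total = R + C = 33.2 - j13.16 Ω = 35.71∠-21.6° Ω.
Step 4 — Source phasor: V = 31.3∠-67.8° V = 11.83 - j28.98 V.
Step 5 — Ohm's law: I = V / Z_total = (11.83 - j28.98) / (33.2 - j13.16) = 0.6068 - j0.6324 A.
Step 6 — Convert to polar: |I| = 0.8764 A, ∠I = -46.2°.

I = 0.8764∠-46.2° A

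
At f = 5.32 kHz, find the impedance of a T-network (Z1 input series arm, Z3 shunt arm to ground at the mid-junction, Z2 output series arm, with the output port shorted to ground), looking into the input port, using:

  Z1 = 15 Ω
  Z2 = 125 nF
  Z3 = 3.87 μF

Step 1 — Angular frequency: ω = 2π·f = 2π·5320 = 3.343e+04 rad/s.
Step 2 — Component impedances:
  Z1: Z = R = 15 Ω
  Z2: Z = 1/(jωC) = -j/(ω·C) = 0 - j239.3 Ω
  Z3: Z = 1/(jωC) = -j/(ω·C) = 0 - j7.73 Ω
Step 3 — With the output port shorted to ground, the output series arm Z2 runs from the junction to ground; the shunt arm Z3 also runs from the junction to ground. They appear in parallel: Z3 || Z2 = 0 - j7.488 Ω.
Step 4 — Series with input arm Z1: Z_in = Z1 + (Z3 || Z2) = 15 - j7.488 Ω = 16.77∠-26.5° Ω.

Z = 15 - j7.488 Ω = 16.77∠-26.5° Ω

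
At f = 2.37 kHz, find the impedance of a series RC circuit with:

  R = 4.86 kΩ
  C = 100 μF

Step 1 — Angular frequency: ω = 2π·f = 2π·2370 = 1.489e+04 rad/s.
Step 2 — Component impedances:
  R: Z = R = 4860 Ω
  C: Z = 1/(jωC) = -j/(ω·C) = 0 - j0.6715 Ω
Step 3 — Series combination: Z_total = R + C = 4860 - j0.6715 Ω = 4860∠-0.0° Ω.

Z = 4860 - j0.6715 Ω = 4860∠-0.0° Ω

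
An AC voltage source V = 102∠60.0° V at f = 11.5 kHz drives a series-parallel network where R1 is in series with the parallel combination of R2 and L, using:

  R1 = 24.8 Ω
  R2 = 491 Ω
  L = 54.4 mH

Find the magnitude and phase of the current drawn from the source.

Step 1 — Angular frequency: ω = 2π·f = 2π·1.15e+04 = 7.226e+04 rad/s.
Step 2 — Component impedances:
  R1: Z = R = 24.8 Ω
  R2: Z = R = 491 Ω
  L: Z = jωL = j·7.226e+04·0.0544 = 0 + j3931 Ω
Step 3 — Parallel branch: R2 || L = 1/(1/R2 + 1/L) = 483.5 + j60.39 Ω.
Step 4 — Series with R1: Z_total = R1 + (R2 || L) = 508.3 + j60.39 Ω = 511.8∠6.8° Ω.
Step 5 — Source phasor: V = 102∠60.0° V = 51 + j88.33 V.
Step 6 — Ohm's law: I = V / Z_total = (51 + j88.33) / (508.3 + j60.39) = 0.1193 + j0.1596 A.
Step 7 — Convert to polar: |I| = 0.1993 A, ∠I = 53.2°.

I = 0.1993∠53.2° A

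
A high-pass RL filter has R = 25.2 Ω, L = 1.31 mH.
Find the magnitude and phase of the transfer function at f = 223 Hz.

Step 1 — Angular frequency: ω = 2π·223 = 1401 rad/s.
Step 2 — Transfer function: H(jω) = jωL/(R + jωL).
Step 3 — Numerator jωL = j·1.836; denominator R + jωL = 25.2 + j1.836.
Step 4 — H = 0.005277 + j0.07245.
Step 5 — Magnitude: |H| = 0.07265 (-22.8 dB); phase: φ = 85.8°.

|H| = 0.07265 (-22.8 dB), φ = 85.8°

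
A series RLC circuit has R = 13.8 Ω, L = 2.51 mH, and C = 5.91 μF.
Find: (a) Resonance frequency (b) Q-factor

Step 1 — Resonance condition Im(Z)=0 gives ω₀ = 1/√(LC).
Step 2 — ω₀ = 1/√(0.00251·5.91e-06) = 8210 rad/s.
Step 3 — f₀ = ω₀/(2π) = 1307 Hz.
Step 4 — Series Q: Q = ω₀L/R = 8210·0.00251/13.8 = 1.493.

(a) f₀ = 1307 Hz  (b) Q = 1.493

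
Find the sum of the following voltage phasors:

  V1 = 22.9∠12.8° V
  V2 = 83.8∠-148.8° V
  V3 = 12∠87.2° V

Step 1 — Convert each phasor to rectangular form:
  V1 = 22.9·(cos(12.8°) + j·sin(12.8°)) = 22.33 + j5.073 V
  V2 = 83.8·(cos(-148.8°) + j·sin(-148.8°)) = -71.68 - j43.41 V
  V3 = 12·(cos(87.2°) + j·sin(87.2°)) = 0.5862 + j11.99 V
Step 2 — Sum components: V_total = -48.76 - j26.35 V.
Step 3 — Convert to polar: |V_total| = 55.43 V, ∠V_total = -151.6°.

V_total = 55.43∠-151.6° V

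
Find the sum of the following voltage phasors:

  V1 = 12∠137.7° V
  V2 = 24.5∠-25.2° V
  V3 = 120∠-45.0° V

Step 1 — Convert each phasor to rectangular form:
  V1 = 12·(cos(137.7°) + j·sin(137.7°)) = -8.876 + j8.076 V
  V2 = 24.5·(cos(-25.2°) + j·sin(-25.2°)) = 22.17 - j10.43 V
  V3 = 120·(cos(-45.0°) + j·sin(-45.0°)) = 84.85 - j84.85 V
Step 2 — Sum components: V_total = 98.15 - j87.21 V.
Step 3 — Convert to polar: |V_total| = 131.3 V, ∠V_total = -41.6°.

V_total = 131.3∠-41.6° V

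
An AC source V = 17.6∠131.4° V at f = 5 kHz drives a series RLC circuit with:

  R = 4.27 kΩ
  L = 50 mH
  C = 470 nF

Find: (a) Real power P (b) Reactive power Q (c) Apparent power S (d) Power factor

Step 1 — Angular frequency: ω = 2π·f = 2π·5000 = 3.142e+04 rad/s.
Step 2 — Component impedances:
  R: Z = R = 4270 Ω
  L: Z = jωL = j·3.142e+04·0.05 = 0 + j1571 Ω
  C: Z = 1/(jωC) = -j/(ω·C) = 0 - j67.73 Ω
Step 3 — Series combination: Z_total = R + L + C = 4270 + j1503 Ω = 4527∠19.4° Ω.
Step 4 — Source phasor: V = 17.6∠131.4° V = -11.64 + j13.2 V.
Step 5 — Current: I = V / Z = -0.001457 + j0.003605 A = 0.003888∠112.0° A.
Step 6 — Complex power: S = V·I* = 0.06455 + j0.02272 VA.
Step 7 — Real power: P = Re(S) = 0.06455 W.
Step 8 — Reactive power: Q = Im(S) = 0.02272 VAR.
Step 9 — Apparent power: |S| = 0.06843 VA.
Step 10 — Power factor: PF = P/|S| = 0.9433 (lagging).

(a) P = 0.06455 W  (b) Q = 0.02272 VAR  (c) S = 0.06843 VA  (d) PF = 0.9433 (lagging)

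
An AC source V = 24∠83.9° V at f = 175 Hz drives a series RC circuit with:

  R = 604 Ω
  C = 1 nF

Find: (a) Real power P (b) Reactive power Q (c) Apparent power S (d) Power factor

Step 1 — Angular frequency: ω = 2π·f = 2π·175 = 1100 rad/s.
Step 2 — Component impedances:
  R: Z = R = 604 Ω
  C: Z = 1/(jωC) = -j/(ω·C) = 0 - j9.095e+05 Ω
Step 3 — Series combination: Z_total = R + C = 604 - j9.095e+05 Ω = 9.095e+05∠-90.0° Ω.
Step 4 — Source phasor: V = 24∠83.9° V = 2.55 + j23.86 V.
Step 5 — Current: I = V / Z = -2.624e-05 + j2.822e-06 A = 2.639e-05∠173.9° A.
Step 6 — Complex power: S = V·I* = 4.206e-07 - j0.0006333 VA.
Step 7 — Real power: P = Re(S) = 4.206e-07 W.
Step 8 — Reactive power: Q = Im(S) = -0.0006333 VAR.
Step 9 — Apparent power: |S| = 0.0006333 VA.
Step 10 — Power factor: PF = P/|S| = 0.0006641 (leading).

(a) P = 4.206e-07 W  (b) Q = -0.0006333 VAR  (c) S = 0.0006333 VA  (d) PF = 0.0006641 (leading)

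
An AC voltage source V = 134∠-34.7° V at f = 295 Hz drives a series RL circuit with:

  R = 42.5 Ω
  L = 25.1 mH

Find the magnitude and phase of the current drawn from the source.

Step 1 — Angular frequency: ω = 2π·f = 2π·295 = 1854 rad/s.
Step 2 — Component impedances:
  R: Z = R = 42.5 Ω
  L: Z = jωL = j·1854·0.0251 = 0 + j46.52 Ω
Step 3 — Series combination: Z_total = R + L = 42.5 + j46.52 Ω = 63.01∠47.6° Ω.
Step 4 — Source phasor: V = 134∠-34.7° V = 110.2 - j76.28 V.
Step 5 — Ohm's law: I = V / Z_total = (110.2 - j76.28) / (42.5 + j46.52) = 0.2854 - j2.107 A.
Step 6 — Convert to polar: |I| = 2.127 A, ∠I = -82.3°.

I = 2.127∠-82.3° A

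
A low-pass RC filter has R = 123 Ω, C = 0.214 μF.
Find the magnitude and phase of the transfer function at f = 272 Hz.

Step 1 — Angular frequency: ω = 2π·272 = 1709 rad/s.
Step 2 — Transfer function: H(jω) = 1/(1 + jωRC).
Step 3 — Denominator: 1 + jωRC = 1 + j·1709·123·2.14e-07 = 1 + j0.04498.
Step 4 — H = 0.998 - j0.04489.
Step 5 — Magnitude: |H| = 0.999 (-0.0 dB); phase: φ = -2.6°.

|H| = 0.999 (-0.0 dB), φ = -2.6°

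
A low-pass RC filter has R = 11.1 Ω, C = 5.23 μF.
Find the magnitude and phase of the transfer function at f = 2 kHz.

Step 1 — Angular frequency: ω = 2π·2000 = 1.257e+04 rad/s.
Step 2 — Transfer function: H(jω) = 1/(1 + jωRC).
Step 3 — Denominator: 1 + jωRC = 1 + j·1.257e+04·11.1·5.23e-06 = 1 + j0.7295.
Step 4 — H = 0.6527 - j0.4761.
Step 5 — Magnitude: |H| = 0.8079 (-1.9 dB); phase: φ = -36.1°.

|H| = 0.8079 (-1.9 dB), φ = -36.1°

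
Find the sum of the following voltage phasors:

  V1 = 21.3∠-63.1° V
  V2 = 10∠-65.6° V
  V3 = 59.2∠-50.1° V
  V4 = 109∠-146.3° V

Step 1 — Convert each phasor to rectangular form:
  V1 = 21.3·(cos(-63.1°) + j·sin(-63.1°)) = 9.637 - j19 V
  V2 = 10·(cos(-65.6°) + j·sin(-65.6°)) = 4.131 - j9.107 V
  V3 = 59.2·(cos(-50.1°) + j·sin(-50.1°)) = 37.97 - j45.42 V
  V4 = 109·(cos(-146.3°) + j·sin(-146.3°)) = -90.68 - j60.48 V
Step 2 — Sum components: V_total = -38.94 - j134 V.
Step 3 — Convert to polar: |V_total| = 139.5 V, ∠V_total = -106.2°.

V_total = 139.5∠-106.2° V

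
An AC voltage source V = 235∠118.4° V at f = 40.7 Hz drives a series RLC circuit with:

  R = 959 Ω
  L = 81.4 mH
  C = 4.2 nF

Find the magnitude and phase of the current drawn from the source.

Step 1 — Angular frequency: ω = 2π·f = 2π·40.7 = 255.7 rad/s.
Step 2 — Component impedances:
  R: Z = R = 959 Ω
  L: Z = jωL = j·255.7·0.0814 = 0 + j20.82 Ω
  C: Z = 1/(jωC) = -j/(ω·C) = 0 - j9.311e+05 Ω
Step 3 — Series combination: Z_total = R + L + C = 959 - j9.31e+05 Ω = 9.31e+05∠-89.9° Ω.
Step 4 — Source phasor: V = 235∠118.4° V = -111.8 + j206.7 V.
Step 5 — Ohm's law: I = V / Z_total = (-111.8 + j206.7) / (959 - j9.31e+05) = -0.0002222 - j0.0001198 A.
Step 6 — Convert to polar: |I| = 0.0002524 A, ∠I = -151.7°.

I = 0.0002524∠-151.7° A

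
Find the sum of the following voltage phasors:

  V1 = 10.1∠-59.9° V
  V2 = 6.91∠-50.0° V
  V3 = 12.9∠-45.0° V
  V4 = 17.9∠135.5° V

Step 1 — Convert each phasor to rectangular form:
  V1 = 10.1·(cos(-59.9°) + j·sin(-59.9°)) = 5.065 - j8.738 V
  V2 = 6.91·(cos(-50.0°) + j·sin(-50.0°)) = 4.442 - j5.293 V
  V3 = 12.9·(cos(-45.0°) + j·sin(-45.0°)) = 9.122 - j9.122 V
  V4 = 17.9·(cos(135.5°) + j·sin(135.5°)) = -12.77 + j12.55 V
Step 2 — Sum components: V_total = 5.861 - j10.61 V.
Step 3 — Convert to polar: |V_total| = 12.12 V, ∠V_total = -61.1°.

V_total = 12.12∠-61.1° V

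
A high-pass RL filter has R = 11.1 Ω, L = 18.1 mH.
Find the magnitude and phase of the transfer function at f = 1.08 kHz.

Step 1 — Angular frequency: ω = 2π·1080 = 6786 rad/s.
Step 2 — Transfer function: H(jω) = jωL/(R + jωL).
Step 3 — Numerator jωL = j·122.8; denominator R + jωL = 11.1 + j122.8.
Step 4 — H = 0.9919 + j0.08964.
Step 5 — Magnitude: |H| = 0.9959 (-0.0 dB); phase: φ = 5.2°.

|H| = 0.9959 (-0.0 dB), φ = 5.2°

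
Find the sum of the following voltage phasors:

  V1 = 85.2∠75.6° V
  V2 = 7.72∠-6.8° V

Step 1 — Convert each phasor to rectangular form:
  V1 = 85.2·(cos(75.6°) + j·sin(75.6°)) = 21.19 + j82.52 V
  V2 = 7.72·(cos(-6.8°) + j·sin(-6.8°)) = 7.666 - j0.9141 V
Step 2 — Sum components: V_total = 28.85 + j81.61 V.
Step 3 — Convert to polar: |V_total| = 86.56 V, ∠V_total = 70.5°.

V_total = 86.56∠70.5° V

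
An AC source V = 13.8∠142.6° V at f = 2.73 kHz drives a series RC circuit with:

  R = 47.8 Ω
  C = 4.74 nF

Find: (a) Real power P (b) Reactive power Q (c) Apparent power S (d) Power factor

Step 1 — Angular frequency: ω = 2π·f = 2π·2730 = 1.715e+04 rad/s.
Step 2 — Component impedances:
  R: Z = R = 47.8 Ω
  C: Z = 1/(jωC) = -j/(ω·C) = 0 - j1.23e+04 Ω
Step 3 — Series combination: Z_total = R + C = 47.8 - j1.23e+04 Ω = 1.23e+04∠-89.8° Ω.
Step 4 — Source phasor: V = 13.8∠142.6° V = -10.96 + j8.382 V.
Step 5 — Current: I = V / Z = -0.0006849 - j0.0008887 A = 0.001122∠-127.6° A.
Step 6 — Complex power: S = V·I* = 6.018e-05 - j0.01548 VA.
Step 7 — Real power: P = Re(S) = 6.018e-05 W.
Step 8 — Reactive power: Q = Im(S) = -0.01548 VAR.
Step 9 — Apparent power: |S| = 0.01548 VA.
Step 10 — Power factor: PF = P/|S| = 0.003886 (leading).

(a) P = 6.018e-05 W  (b) Q = -0.01548 VAR  (c) S = 0.01548 VA  (d) PF = 0.003886 (leading)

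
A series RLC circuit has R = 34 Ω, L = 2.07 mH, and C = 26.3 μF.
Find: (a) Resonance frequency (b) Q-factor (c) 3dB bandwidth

Step 1 — Resonance condition Im(Z)=0 gives ω₀ = 1/√(LC).
Step 2 — ω₀ = 1/√(0.00207·2.63e-05) = 4286 rad/s.
Step 3 — f₀ = ω₀/(2π) = 682.1 Hz.
Step 4 — Series Q: Q = ω₀L/R = 4286·0.00207/34 = 0.2609.
Step 5 — 3dB bandwidth: Δω = ω₀/Q = 1.643e+04 rad/s; BW = Δω/(2π) = 2614 Hz.

(a) f₀ = 682.1 Hz  (b) Q = 0.2609  (c) BW = 2614 Hz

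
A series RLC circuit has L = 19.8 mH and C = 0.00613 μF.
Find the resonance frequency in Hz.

Step 1 — Resonance condition Im(Z)=0 gives ω₀ = 1/√(LC).
Step 2 — ω₀ = 1/√(0.0198·6.13e-09) = 9.077e+04 rad/s.
Step 3 — f₀ = ω₀/(2π) = 1.445e+04 Hz.

f₀ = 1.445e+04 Hz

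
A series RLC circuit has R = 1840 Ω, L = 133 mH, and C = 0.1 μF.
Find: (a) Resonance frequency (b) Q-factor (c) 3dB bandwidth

Step 1 — Resonance condition Im(Z)=0 gives ω₀ = 1/√(LC).
Step 2 — ω₀ = 1/√(0.133·1e-07) = 8671 rad/s.
Step 3 — f₀ = ω₀/(2π) = 1380 Hz.
Step 4 — Series Q: Q = ω₀L/R = 8671·0.133/1840 = 0.6268.
Step 5 — 3dB bandwidth: Δω = ω₀/Q = 1.383e+04 rad/s; BW = Δω/(2π) = 2202 Hz.

(a) f₀ = 1380 Hz  (b) Q = 0.6268  (c) BW = 2202 Hz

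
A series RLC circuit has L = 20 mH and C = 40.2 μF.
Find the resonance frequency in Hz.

Step 1 — Resonance condition Im(Z)=0 gives ω₀ = 1/√(LC).
Step 2 — ω₀ = 1/√(0.02·4.02e-05) = 1115 rad/s.
Step 3 — f₀ = ω₀/(2π) = 177.5 Hz.

f₀ = 177.5 Hz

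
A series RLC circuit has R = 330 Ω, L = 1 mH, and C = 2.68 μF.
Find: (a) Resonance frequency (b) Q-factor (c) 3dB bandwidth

Step 1 — Resonance condition Im(Z)=0 gives ω₀ = 1/√(LC).
Step 2 — ω₀ = 1/√(0.001·2.68e-06) = 1.932e+04 rad/s.
Step 3 — f₀ = ω₀/(2π) = 3074 Hz.
Step 4 — Series Q: Q = ω₀L/R = 1.932e+04·0.001/330 = 0.05854.
Step 5 — 3dB bandwidth: Δω = ω₀/Q = 3.3e+05 rad/s; BW = Δω/(2π) = 5.252e+04 Hz.

(a) f₀ = 3074 Hz  (b) Q = 0.05854  (c) BW = 5.252e+04 Hz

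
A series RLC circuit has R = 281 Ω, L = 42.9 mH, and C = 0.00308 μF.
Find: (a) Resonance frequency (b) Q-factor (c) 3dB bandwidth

Step 1 — Resonance: ω₀ = 1/√(LC) = 1/√(0.0429·3.08e-09) = 8.7e+04 rad/s.
Step 2 — f₀ = ω₀/(2π) = 1.385e+04 Hz.
Step 3 — Series Q: Q = ω₀L/R = 8.7e+04·0.0429/281 = 13.28.
Step 4 — Bandwidth: Δω = ω₀/Q = 6550 rad/s; BW = Δω/(2π) = 1042 Hz.

(a) f₀ = 1.385e+04 Hz  (b) Q = 13.28  (c) BW = 1042 Hz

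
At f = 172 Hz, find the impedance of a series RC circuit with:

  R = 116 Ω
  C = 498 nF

Step 1 — Angular frequency: ω = 2π·f = 2π·172 = 1081 rad/s.
Step 2 — Component impedances:
  R: Z = R = 116 Ω
  C: Z = 1/(jωC) = -j/(ω·C) = 0 - j1858 Ω
Step 3 — Series combination: Z_total = R + C = 116 - j1858 Ω = 1862∠-86.4° Ω.

Z = 116 - j1858 Ω = 1862∠-86.4° Ω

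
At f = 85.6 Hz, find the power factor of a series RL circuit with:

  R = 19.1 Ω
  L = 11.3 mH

Step 1 — Angular frequency: ω = 2π·f = 2π·85.6 = 537.8 rad/s.
Step 2 — Component impedances:
  R: Z = R = 19.1 Ω
  L: Z = jωL = j·537.8·0.0113 = 0 + j6.078 Ω
Step 3 — Series combination: Z_total = R + L = 19.1 + j6.078 Ω = 20.04∠17.7° Ω.
Step 4 — Power factor: PF = cos(φ) = Re(Z)/|Z| = 19.1/20.044 = 0.9529.
Step 5 — Type: Im(Z) = 6.078 ⇒ lagging (phase φ = 17.7°).

PF = 0.9529 (lagging, φ = 17.7°)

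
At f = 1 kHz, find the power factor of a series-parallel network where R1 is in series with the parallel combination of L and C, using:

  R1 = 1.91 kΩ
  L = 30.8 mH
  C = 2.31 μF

Step 1 — Angular frequency: ω = 2π·f = 2π·1000 = 6283 rad/s.
Step 2 — Component impedances:
  R1: Z = R = 1910 Ω
  L: Z = jωL = j·6283·0.0308 = 0 + j193.5 Ω
  C: Z = 1/(jωC) = -j/(ω·C) = 0 - j68.9 Ω
Step 3 — Parallel branch: L || C = 1/(1/L + 1/C) = 0 - j107 Ω.
Step 4 — Series with R1: Z_total = R1 + (L || C) = 1910 - j107 Ω = 1913∠-3.2° Ω.
Step 5 — Power factor: PF = cos(φ) = Re(Z)/|Z| = 1910/1913 = 0.9984.
Step 6 — Type: Im(Z) = -107 ⇒ leading (phase φ = -3.2°).

PF = 0.9984 (leading, φ = -3.2°)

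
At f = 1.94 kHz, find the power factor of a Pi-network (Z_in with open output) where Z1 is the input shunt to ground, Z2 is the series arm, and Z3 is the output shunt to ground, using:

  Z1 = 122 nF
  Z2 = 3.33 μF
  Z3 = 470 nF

Step 1 — Angular frequency: ω = 2π·f = 2π·1940 = 1.219e+04 rad/s.
Step 2 — Component impedances:
  Z1: Z = 1/(jωC) = -j/(ω·C) = 0 - j672.4 Ω
  Z2: Z = 1/(jωC) = -j/(ω·C) = 0 - j24.64 Ω
  Z3: Z = 1/(jωC) = -j/(ω·C) = 0 - j174.6 Ω
Step 3 — With open output, the series arm Z2 and the output shunt Z3 appear in series to ground: Z2 + Z3 = 0 - j199.2 Ω.
Step 4 — Parallel with input shunt Z1: Z_in = Z1 || (Z2 + Z3) = 0 - j153.7 Ω = 153.7∠-90.0° Ω.
Step 5 — Power factor: PF = cos(φ) = Re(Z)/|Z| = 0/153.7 = 0.
Step 6 — Type: Im(Z) = -153.7 ⇒ leading (phase φ = -90.0°).

PF = 0 (leading, φ = -90.0°)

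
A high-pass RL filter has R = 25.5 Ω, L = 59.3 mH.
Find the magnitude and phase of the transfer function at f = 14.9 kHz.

Step 1 — Angular frequency: ω = 2π·1.49e+04 = 9.362e+04 rad/s.
Step 2 — Transfer function: H(jω) = jωL/(R + jωL).
Step 3 — Numerator jωL = j·5552; denominator R + jωL = 25.5 + j5552.
Step 4 — H = 1 + j0.004593.
Step 5 — Magnitude: |H| = 1 (-0.0 dB); phase: φ = 0.3°.

|H| = 1 (-0.0 dB), φ = 0.3°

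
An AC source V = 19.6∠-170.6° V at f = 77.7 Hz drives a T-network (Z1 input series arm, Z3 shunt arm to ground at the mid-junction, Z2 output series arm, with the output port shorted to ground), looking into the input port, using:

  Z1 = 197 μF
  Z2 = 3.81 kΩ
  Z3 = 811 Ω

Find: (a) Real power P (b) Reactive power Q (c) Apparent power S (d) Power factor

Step 1 — Angular frequency: ω = 2π·f = 2π·77.7 = 488.2 rad/s.
Step 2 — Component impedances:
  Z1: Z = 1/(jωC) = -j/(ω·C) = 0 - j10.4 Ω
  Z2: Z = R = 3810 Ω
  Z3: Z = R = 811 Ω
Step 3 — With the output port shorted to ground, the output series arm Z2 runs from the junction to ground; the shunt arm Z3 also runs from the junction to ground. They appear in parallel: Z3 || Z2 = 668.7 Ω.
Step 4 — Series with input arm Z1: Z_in = Z1 + (Z3 || Z2) = 668.7 - j10.4 Ω = 668.7∠-0.9° Ω.
Step 5 — Source phasor: V = 19.6∠-170.6° V = -19.34 - j3.201 V.
Step 6 — Current: I = V / Z = -0.02884 - j0.005236 A = 0.02931∠-169.7° A.
Step 7 — Complex power: S = V·I* = 0.5744 - j0.008931 VA.
Step 8 — Real power: P = Re(S) = 0.5744 W.
Step 9 — Reactive power: Q = Im(S) = -0.008931 VAR.
Step 10 — Apparent power: |S| = 0.5744 VA.
Step 11 — Power factor: PF = P/|S| = 0.9999 (leading).

(a) P = 0.5744 W  (b) Q = -0.008931 VAR  (c) S = 0.5744 VA  (d) PF = 0.9999 (leading)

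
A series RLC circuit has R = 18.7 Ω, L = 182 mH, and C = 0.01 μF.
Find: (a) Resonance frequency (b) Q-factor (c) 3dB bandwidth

Step 1 — Resonance condition Im(Z)=0 gives ω₀ = 1/√(LC).
Step 2 — ω₀ = 1/√(0.182·1e-08) = 2.344e+04 rad/s.
Step 3 — f₀ = ω₀/(2π) = 3731 Hz.
Step 4 — Series Q: Q = ω₀L/R = 2.344e+04·0.182/18.7 = 228.1.
Step 5 — 3dB bandwidth: Δω = ω₀/Q = 102.7 rad/s; BW = Δω/(2π) = 16.35 Hz.

(a) f₀ = 3731 Hz  (b) Q = 228.1  (c) BW = 16.35 Hz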